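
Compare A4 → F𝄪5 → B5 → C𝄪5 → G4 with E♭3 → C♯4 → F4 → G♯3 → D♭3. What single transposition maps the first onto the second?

down an augmented eleventh

Take the first pair: A4 → Eb3. A to E spans 11 letter names, so the interval is some kind of eleventh.
Eb3 to A4 is 18 semitones, which makes it an augmented eleventh; the second version is lower, so the direction is down.
Checking another pair — G4 → Db3 — gives the same interval.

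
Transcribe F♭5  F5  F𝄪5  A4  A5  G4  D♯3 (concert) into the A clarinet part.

Abb5 Ab5 A#5 C5 C6 Bb4 F#3

The A clarinet sounds a minor third below written, so the written part must be a minor third above concert — transpose each note up.
Fb5 gives Abb5
F5 gives Ab5
F##5 gives A#5
A4 gives C5
A5 gives C6
G4 gives Bb4
D#3 gives F#3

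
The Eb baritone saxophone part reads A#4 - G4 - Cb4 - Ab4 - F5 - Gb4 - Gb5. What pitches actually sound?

C#3 Bb2 Ebb2 Cb3 Ab3 Bbb2 Bbb3

Written C4 on the Eb baritone saxophone sounds as Eb2, a major thirteenth lower; apply that shift to every note.
A#4 to C#3
G4 to Bb2
Cb4 to Ebb2
Ab4 to Cb3
F5 to Ab3
Gb4 to Bbb2
Gb5 to Bbb3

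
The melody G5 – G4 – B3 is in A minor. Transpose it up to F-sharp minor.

A minor to F-sharp minor up is a major sixth, so every note moves up by that interval.
G5 -> E6
G4 -> E5
B3 -> G#4

E6 E5 G#4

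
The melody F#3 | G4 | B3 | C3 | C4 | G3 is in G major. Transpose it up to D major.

From G up to D is a perfect fifth; apply that to each pitch.
F#3 to C#4
G4 to D5
B3 to F#4
C3 to G3
C4 to G4
G3 to D4

C#4 D5 F#4 G3 G4 D4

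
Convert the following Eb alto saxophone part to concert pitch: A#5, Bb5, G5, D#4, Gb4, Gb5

C#5 Db5 Bb4 F#3 Bbb3 Bbb4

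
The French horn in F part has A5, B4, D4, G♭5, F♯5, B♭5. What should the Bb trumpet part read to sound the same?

First find concert pitch: the French horn in F sounds a perfect fifth below written, so A5 B4 D4 G♭5 F♯5 B♭5 sounds D5 E4 G3 Cb5 B4 Eb5.
Then write for Bb trumpet: it sounds a major second below written, so the part must be a major second above concert.
D5 → E5
E4 → F#4
G3 → A3
Cb5 → Db5
B4 → C#5
Eb5 → F5

E5 F#4 A3 Db5 C#5 F5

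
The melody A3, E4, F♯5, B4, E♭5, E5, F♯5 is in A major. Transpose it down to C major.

From A down to C is a major sixth; apply that to each pitch.
A3 gives C3
E4 gives G3
F#5 gives A4
B4 gives D4
Eb5 gives Gb4
E5 gives G4
F#5 gives A4

C3 G3 A4 D4 Gb4 G4 A4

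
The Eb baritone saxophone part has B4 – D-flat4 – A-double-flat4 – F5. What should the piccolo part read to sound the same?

D2 Fb1 Cbb2 Ab2

First find concert pitch: the Eb baritone saxophone sounds a major thirteenth below written, so B4 D-flat4 A-double-flat4 F5 sounds D3 Fb2 Cbb3 Ab3.
Then write for piccolo: it sounds a perfect octave above written, so the part must be a perfect octave below concert.
D3 → D2
Fb2 → Fb1
Cbb3 → Cbb2
Ab3 → Ab2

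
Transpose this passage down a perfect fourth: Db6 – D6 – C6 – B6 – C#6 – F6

A perfect fourth down from Db6 gives Ab5.
D6 down a perfect fourth is A5.
A perfect fourth down from C6 gives G5.
A perfect fourth down from B6 gives F#6.
C#6 down a perfect fourth is G#5.
A perfect fourth down from F6 gives C6.

Ab5 A5 G5 F#6 G#5 C6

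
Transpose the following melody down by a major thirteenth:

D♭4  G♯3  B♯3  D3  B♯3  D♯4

Fb2 B1 D#2 F1 D#2 F#2

A major thirteenth down from Db4 gives Fb2.
A major thirteenth down from G#3 gives B1.
B#3: a thirteenth down reaches D, and 21 semitones makes it D#2.
D3: a thirteenth down reaches F, and 21 semitones makes it F1.
B#3 down a major thirteenth is D#2.
D#4: a thirteenth down reaches F, and 21 semitones makes it F#2.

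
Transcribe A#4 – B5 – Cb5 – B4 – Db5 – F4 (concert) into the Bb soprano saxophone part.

The Bb soprano saxophone sounds a major second below written, so the written part must be a major second above concert — transpose each note up.
A#4 gives B#4
B5 gives C#6
Cb5 gives Db5
B4 gives C#5
Db5 gives Eb5
F4 gives G4

B#4 C#6 Db5 C#5 Eb5 G4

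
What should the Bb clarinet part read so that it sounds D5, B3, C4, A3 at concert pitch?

The Bb clarinet sounds a major second below written, so the written part must be a major second above concert — transpose each note up.
D5 to E5
B3 to C#4
C4 to D4
A3 to B3

E5 C#4 D4 B3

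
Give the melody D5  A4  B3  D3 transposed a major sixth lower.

D5 → F4
A4 → C4
B3 → D3
D3 → F2

F4 C4 D3 F2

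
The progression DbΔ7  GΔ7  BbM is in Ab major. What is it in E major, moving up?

Ab major up to E major is an augmented fifth; each chord root moves by that interval while the quality stays the same.
DbΔ7: root Db up an augmented fifth → A, giving AΔ7.
GΔ7: root G up an augmented fifth → D#, giving D#Δ7.
BbM: root Bb up an augmented fifth → F#, giving F#M.

AΔ7 D#Δ7 F#M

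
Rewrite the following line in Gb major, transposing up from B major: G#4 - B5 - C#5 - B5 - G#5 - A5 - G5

Eb5 Gb6 Ab5 Gb6 Eb6 Fb6 Ebb6

B major to Gb major up is a diminished sixth, so every note moves up by that interval.
G#4 -> Eb5
B5 -> Gb6
C#5 -> Ab5
B5 -> Gb6
G#5 -> Eb6
A5 -> Fb6
G5 -> Ebb6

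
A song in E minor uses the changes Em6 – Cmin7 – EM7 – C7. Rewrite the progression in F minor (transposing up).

Fm6 Dbmin7 FM7 Db7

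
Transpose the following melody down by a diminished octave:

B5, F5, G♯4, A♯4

B5 to B#4
F5 to F#4
G#4 to G##3
A#4 to A##3

B#4 F#4 G##3 A##3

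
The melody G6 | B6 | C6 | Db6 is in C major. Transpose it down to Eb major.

Bb5 D6 Eb5 Fb5

From C down to Eb is a major sixth; apply that to each pitch.
G6 becomes Bb5
B6 becomes D6
C6 becomes Eb5
Db6 becomes Fb5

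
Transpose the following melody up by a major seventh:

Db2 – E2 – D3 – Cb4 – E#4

C3 D#3 C#4 Bb4 D##5

Db2 -> C3
E2 -> D#3
D3 -> C#4
Cb4 -> Bb4
E#4 -> D##5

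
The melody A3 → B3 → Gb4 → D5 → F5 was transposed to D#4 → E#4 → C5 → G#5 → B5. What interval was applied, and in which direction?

From A3 to D#4 is 4 letter names — a fourth of some quality.
A3 to D#4 is 6 semitones, which makes it an augmented fourth; the second version is higher, so the direction is up.
Checking another pair — F5 → B5 — gives the same interval.

up an augmented fourth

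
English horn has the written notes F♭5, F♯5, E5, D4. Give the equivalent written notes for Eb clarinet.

Gb4 G#4 F#4 E3

First find concert pitch: the English horn sounds a perfect fifth below written, so F♭5 F♯5 E5 D4 sounds Bbb4 B4 A4 G3.
Then write for Eb clarinet: it sounds a minor third above written, so the part must be a minor third below concert.
Bbb4 → Gb4
B4 → G#4
A4 → F#4
G3 → E3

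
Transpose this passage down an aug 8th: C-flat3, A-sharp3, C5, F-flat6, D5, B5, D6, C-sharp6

Cbb2 A2 Cb4 Fbb5 Db4 Bb4 Db5 C5

Cb3: an octave down reaches C, and 13 semitones makes it Cbb2.
A#3 down an augmented octave is A2.
C5: an octave down reaches C, and 13 semitones makes it Cb4.
Fb6 down an augmented octave is Fbb5.
D5: an octave down reaches D, and 13 semitones makes it Db4.
An augmented octave down from B5 gives Bb4.
An augmented octave down from D6 gives Db5.
An augmented octave down from C#6 gives C5.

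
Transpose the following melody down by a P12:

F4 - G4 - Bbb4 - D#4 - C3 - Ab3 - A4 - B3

Bb2 C3 Ebb3 G#2 F1 Db2 D3 E2

A perfect twelfth down from F4 gives Bb2.
A perfect twelfth down from G4 gives C3.
Bbb4 down a perfect twelfth is Ebb3.
D#4 down a perfect twelfth is G#2.
C3 down a perfect twelfth is F1.
A perfect twelfth down from Ab3 gives Db2.
A4 down a perfect twelfth is D3.
B3: a twelfth down reaches E, and 19 semitones makes it E2.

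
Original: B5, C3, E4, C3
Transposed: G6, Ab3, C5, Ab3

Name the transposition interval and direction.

up a minor sixth

Take the first pair: B5 → G6. B to G spans 6 letter names, so the interval is some kind of sixth.
B5 to G6 is 8 semitones, which makes it a minor sixth; the second version is higher, so the direction is up.
Checking another pair — C3 → Ab3 — gives the same interval.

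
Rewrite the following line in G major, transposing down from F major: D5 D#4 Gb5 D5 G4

E4 E#3 Ab4 E4 A3

F major to G major down is a minor seventh, so every note moves down by that interval.
D5 → E4
D#4 → E#3
Gb5 → Ab4
D5 → E4
G4 → A3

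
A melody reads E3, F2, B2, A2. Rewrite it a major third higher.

G#3 A2 D#3 C#3

E3 up a major third is G#3.
F2 up a major third is A2.
A major third up from B2 gives D#3.
A2: a third up reaches C, and 4 semitones makes it C#3.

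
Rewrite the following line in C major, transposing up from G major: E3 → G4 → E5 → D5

A3 C5 A5 G5

G major to C major up is a perfect fourth, so every note moves up by that interval.
E3 becomes A3
G4 becomes C5
E5 becomes A5
D5 becomes G5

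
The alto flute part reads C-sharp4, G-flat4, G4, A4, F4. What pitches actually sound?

Written C4 on the alto flute sounds as G3, a perfect fourth lower; apply that shift to every note.
C#4 -> G#3
Gb4 -> Db4
G4 -> D4
A4 -> E4
F4 -> C4

G#3 Db4 D4 E4 C4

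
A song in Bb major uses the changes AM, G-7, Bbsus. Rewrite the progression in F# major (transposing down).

E#M D#-7 F#sus

Bb major down to F# major is a diminished fourth; each chord root moves by that interval while the quality stays the same.
AM: root A down a diminished fourth → E#, giving E#M.
G-7: root G down a diminished fourth → D#, giving D#-7.
Bbsus: root Bb down a diminished fourth → F#, giving F#sus.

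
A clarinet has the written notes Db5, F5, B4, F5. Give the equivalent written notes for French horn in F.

First find concert pitch: the A clarinet sounds a minor third below written, so Db5 F5 B4 F5 sounds Bb4 D5 G#4 D5.
Then write for French horn in F: it sounds a perfect fifth below written, so the part must be a perfect fifth above concert.
Bb4 → F5
D5 → A5
G#4 → D#5
D5 → A5

F5 A5 D#5 A5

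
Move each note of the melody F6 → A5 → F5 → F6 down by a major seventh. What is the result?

F6 gives Gb5
A5 gives Bb4
F5 gives Gb4
F6 gives Gb5

Gb5 Bb4 Gb4 Gb5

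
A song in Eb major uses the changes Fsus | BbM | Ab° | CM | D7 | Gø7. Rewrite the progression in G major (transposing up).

Asus DM C° EM F#7 Bø7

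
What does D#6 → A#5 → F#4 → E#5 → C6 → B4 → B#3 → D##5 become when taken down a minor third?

B#5 F##5 D#4 C##5 A5 G#4 G##3 B##4

D#6 -> B#5
A#5 -> F##5
F#4 -> D#4
E#5 -> C##5
C6 -> A5
B4 -> G#4
B#3 -> G##3
D##5 -> B##4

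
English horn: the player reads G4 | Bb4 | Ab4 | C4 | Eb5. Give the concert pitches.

C4 Eb4 Db4 F3 Ab4

The English horn sounds a perfect fifth below written, so transpose each written note down a perfect fifth.
G4 gives C4
Bb4 gives Eb4
Ab4 gives Db4
C4 gives F3
Eb5 gives Ab4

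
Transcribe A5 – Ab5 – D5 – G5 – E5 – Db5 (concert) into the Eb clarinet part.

F#5 F5 B4 E5 C#5 Bb4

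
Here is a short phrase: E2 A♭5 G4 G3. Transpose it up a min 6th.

E2 gives C3
Ab5 gives Fb6
G4 gives Eb5
G3 gives Eb4

C3 Fb6 Eb5 Eb4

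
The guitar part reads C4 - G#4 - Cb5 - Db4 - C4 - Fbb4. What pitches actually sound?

C3 G#3 Cb4 Db3 C3 Fbb3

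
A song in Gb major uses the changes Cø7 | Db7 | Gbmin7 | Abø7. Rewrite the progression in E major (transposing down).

Gb major down to E major is a diminished third; each chord root moves by that interval while the quality stays the same.
Cø7: root C down a diminished third → A#, giving A#ø7.
Db7: root Db down a diminished third → B, giving B7.
Gbmin7: root Gb down a diminished third → E, giving Emin7.
Abø7: root Ab down a diminished third → F#, giving F#ø7.

A#ø7 B7 Emin7 F#ø7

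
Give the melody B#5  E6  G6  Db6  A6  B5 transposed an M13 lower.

B#5 gives D#4
E6 gives G4
G6 gives Bb4
Db6 gives Fb4
A6 gives C5
B5 gives D4

D#4 G4 Bb4 Fb4 C5 D4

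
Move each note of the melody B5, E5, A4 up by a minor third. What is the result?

D6 G5 C5

B5 -> D6
E5 -> G5
A4 -> C5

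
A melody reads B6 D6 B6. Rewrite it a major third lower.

G6 Bb5 G6

B6 → G6
D6 → Bb5
B6 → G6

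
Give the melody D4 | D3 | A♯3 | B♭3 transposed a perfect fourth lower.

A3 A2 E#3 F3

A perfect fourth down from D4 gives A3.
A perfect fourth down from D3 gives A2.
A#3 down a perfect fourth is E#3.
A perfect fourth down from Bb3 gives F3.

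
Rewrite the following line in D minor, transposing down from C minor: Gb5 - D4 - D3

Ab4 E3 E2

C minor to D minor down is a minor seventh, so every note moves down by that interval.
Gb5 -> Ab4
D4 -> E3
D3 -> E2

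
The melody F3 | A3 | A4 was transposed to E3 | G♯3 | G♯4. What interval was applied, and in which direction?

down a minor second

Take the first pair: F3 → E3. F to E spans 2 letter names, so the interval is some kind of second.
E3 to F3 is 1 semitone, which makes it a minor second; the second version is lower, so the direction is down.
Checking another pair — A4 → G#4 — gives the same interval.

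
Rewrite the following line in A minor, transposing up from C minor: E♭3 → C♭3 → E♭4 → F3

C4 Ab3 C5 D4

C minor to A minor up is a major sixth, so every note moves up by that interval.
Eb3 to C4
Cb3 to Ab3
Eb4 to C5
F3 to D4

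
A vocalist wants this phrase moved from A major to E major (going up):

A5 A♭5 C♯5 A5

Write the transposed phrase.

A major to E major up is a perfect fifth, so every note moves up by that interval.
A5 → E6
Ab5 → Eb6
C#5 → G#5
A5 → E6

E6 Eb6 G#5 E6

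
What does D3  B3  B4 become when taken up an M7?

D3 becomes C#4
B3 becomes A#4
B4 becomes A#5

C#4 A#4 A#5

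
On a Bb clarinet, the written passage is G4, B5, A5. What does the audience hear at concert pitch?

Written C4 on the Bb clarinet sounds as Bb3, a major second lower; apply that shift to every note.
G4 to F4
B5 to A5
A5 to G5

F4 A5 G5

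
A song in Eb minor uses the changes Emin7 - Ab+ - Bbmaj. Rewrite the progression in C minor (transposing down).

Eb minor down to C minor is a minor third; each chord root moves by that interval while the quality stays the same.
Emin7: root E down a minor third → C#, giving C#min7.
Ab+: root Ab down a minor third → F, giving F+.
Bbmaj: root Bb down a minor third → G, giving Gmaj.

C#min7 F+ Gmaj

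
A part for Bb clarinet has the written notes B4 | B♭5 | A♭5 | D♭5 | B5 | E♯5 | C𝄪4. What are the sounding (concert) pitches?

The Bb clarinet sounds a major second below written, so transpose each written note down a major second.
B4 gives A4
Bb5 gives Ab5
Ab5 gives Gb5
Db5 gives Cb5
B5 gives A5
E#5 gives D#5
C##4 gives B#3

A4 Ab5 Gb5 Cb5 A5 D#5 B#3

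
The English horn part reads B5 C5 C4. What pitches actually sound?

E5 F4 F3

The English horn sounds a perfect fifth below written, so transpose each written note down a perfect fifth.
B5 gives E5
C5 gives F4
C4 gives F3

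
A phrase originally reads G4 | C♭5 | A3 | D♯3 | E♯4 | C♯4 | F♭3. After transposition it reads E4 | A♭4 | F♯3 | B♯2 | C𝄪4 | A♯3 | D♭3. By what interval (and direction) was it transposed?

down a minor third

Take the first pair: G4 → E4. G to E spans 3 letter names, so the interval is some kind of third.
E4 to G4 is 3 semitones, which makes it a minor third; the second version is lower, so the direction is down.
Checking another pair — Fb3 → Db3 — gives the same interval.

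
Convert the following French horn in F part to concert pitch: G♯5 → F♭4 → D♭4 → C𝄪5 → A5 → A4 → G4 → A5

C#5 Bbb3 Gb3 F##4 D5 D4 C4 D5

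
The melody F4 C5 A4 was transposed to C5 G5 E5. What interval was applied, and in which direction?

up a perfect fifth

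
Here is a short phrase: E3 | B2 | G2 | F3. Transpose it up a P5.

B3 F#3 D3 C4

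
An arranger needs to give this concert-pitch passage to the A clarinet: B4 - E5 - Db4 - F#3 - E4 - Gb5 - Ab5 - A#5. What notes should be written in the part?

D5 G5 Fb4 A3 G4 Bbb5 Cb6 C#6

Written C4 sounds as A3 on the A clarinet, so concert pitches are written a minor third up.
B4 becomes D5
E5 becomes G5
Db4 becomes Fb4
F#3 becomes A3
E4 becomes G4
Gb5 becomes Bbb5
Ab5 becomes Cb6
A#5 becomes C#6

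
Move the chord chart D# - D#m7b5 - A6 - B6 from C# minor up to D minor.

E Em7b5 Bb6 C6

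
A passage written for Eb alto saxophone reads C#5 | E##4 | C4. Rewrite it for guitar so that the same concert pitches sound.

E5 G##4 Eb4

First find concert pitch: the Eb alto saxophone sounds a major sixth below written, so C#5 E##4 C4 sounds E4 G##3 Eb3.
Then write for guitar: it sounds a perfect octave below written, so the part must be a perfect octave above concert.
E4 → E5
G##3 → G##4
Eb3 → Eb4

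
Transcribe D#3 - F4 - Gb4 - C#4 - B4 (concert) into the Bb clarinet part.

Written C4 sounds as Bb3 on the Bb clarinet, so concert pitches are written a major second up.
D#3 to E#3
F4 to G4
Gb4 to Ab4
C#4 to D#4
B4 to C#5

E#3 G4 Ab4 D#4 C#5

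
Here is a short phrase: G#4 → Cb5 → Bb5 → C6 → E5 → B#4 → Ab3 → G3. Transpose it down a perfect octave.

G#3 Cb4 Bb4 C5 E4 B#3 Ab2 G2

A perfect octave down from G#4 gives G#3.
Cb5 down a perfect octave is Cb4.
Bb5 down a perfect octave is Bb4.
A perfect octave down from C6 gives C5.
A perfect octave down from E5 gives E4.
B#4 down a perfect octave is B#3.
Ab3: an octave down reaches A, and 12 semitones makes it Ab2.
G3 down a perfect octave is G2.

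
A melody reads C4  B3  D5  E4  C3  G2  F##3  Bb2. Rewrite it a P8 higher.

C5 B4 D6 E5 C4 G3 F##4 Bb3

C4 -> C5
B3 -> B4
D5 -> D6
E4 -> E5
C3 -> C4
G2 -> G3
F##3 -> F##4
Bb2 -> Bb3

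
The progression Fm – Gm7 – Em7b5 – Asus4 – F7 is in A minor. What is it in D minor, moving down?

Bbm Cm7 Am7b5 Dsus4 Bb7

A minor down to D minor is a perfect fifth; each chord root moves by that interval while the quality stays the same.
Fm: root F down a perfect fifth → Bb, giving Bbm.
Gm7: root G down a perfect fifth → C, giving Cm7.
Em7b5: root E down a perfect fifth → A, giving Am7b5.
Asus4: root A down a perfect fifth → D, giving Dsus4.
F7: root F down a perfect fifth → Bb, giving Bb7.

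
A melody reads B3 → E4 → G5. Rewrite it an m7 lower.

B3 down a minor seventh is C#3.
A minor seventh down from E4 gives F#3.
G5 down a minor seventh is A4.

C#3 F#3 A4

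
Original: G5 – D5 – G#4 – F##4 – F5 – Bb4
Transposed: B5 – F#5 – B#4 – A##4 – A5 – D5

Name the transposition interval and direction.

From G5 to B5 is 3 letter names — a third of some quality.
G5 to B5 is 4 semitones, which makes it a major third; the second version is higher, so the direction is up.
Checking another pair — Bb4 → D5 — gives the same interval.

up a major third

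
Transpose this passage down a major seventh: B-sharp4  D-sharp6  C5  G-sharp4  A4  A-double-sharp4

C#4 E5 Db4 A3 Bb3 B#3

B#4 -> C#4
D#6 -> E5
C5 -> Db4
G#4 -> A3
A4 -> Bb3
A##4 -> B#3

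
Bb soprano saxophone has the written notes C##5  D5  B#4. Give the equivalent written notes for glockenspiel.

B#2 C3 A#2

First find concert pitch: the Bb soprano saxophone sounds a major second below written, so C##5 D5 B#4 sounds B#4 C5 A#4.
Then write for glockenspiel: it sounds a perfect fifteenth above written, so the part must be a perfect fifteenth below concert.
B#4 → B#2
C5 → C3
A#4 → A#2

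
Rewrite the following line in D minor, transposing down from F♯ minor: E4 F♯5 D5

C4 D5 Bb4

From F♯ down to D is a major third; apply that to each pitch.
E4 becomes C4
F#5 becomes D5
D5 becomes Bb4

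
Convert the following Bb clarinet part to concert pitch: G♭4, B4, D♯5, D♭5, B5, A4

Fb4 A4 C#5 Cb5 A5 G4

The Bb clarinet sounds a major second below written, so transpose each written note down a major second.
Gb4 gives Fb4
B4 gives A4
D#5 gives C#5
Db5 gives Cb5
B5 gives A5
A4 gives G4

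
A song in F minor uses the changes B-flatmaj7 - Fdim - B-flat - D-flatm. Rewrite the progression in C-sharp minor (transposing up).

F minor up to C-sharp minor is an augmented fifth; each chord root moves by that interval while the quality stays the same.
B-flatmaj7: root B-flat up an augmented fifth → F#, giving F#maj7.
Fdim: root F up an augmented fifth → C#, giving C#dim.
B-flat: root B-flat up an augmented fifth → F#, giving F#.
D-flatm: root D-flat up an augmented fifth → A, giving Am.

F#maj7 C#dim F# Am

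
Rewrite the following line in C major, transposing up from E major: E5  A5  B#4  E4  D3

C6 F6 G#5 C5 Bb3

From E up to C is a minor sixth; apply that to each pitch.
E5 becomes C6
A5 becomes F6
B#4 becomes G#5
E4 becomes C5
D3 becomes Bb3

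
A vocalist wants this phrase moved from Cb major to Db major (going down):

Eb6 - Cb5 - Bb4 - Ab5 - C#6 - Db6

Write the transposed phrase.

F5 Db4 C4 Bb4 D#5 Eb5

Cb major to Db major down is a minor seventh, so every note moves down by that interval.
Eb6 to F5
Cb5 to Db4
Bb4 to C4
Ab5 to Bb4
C#6 to D#5
Db6 to Eb5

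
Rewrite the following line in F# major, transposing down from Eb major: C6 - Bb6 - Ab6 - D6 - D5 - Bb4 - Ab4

D#5 C#6 B5 E#5 E#4 C#4 B3

From Eb down to F# is a diminished seventh; apply that to each pitch.
C6 gives D#5
Bb6 gives C#6
Ab6 gives B5
D6 gives E#5
D5 gives E#4
Bb4 gives C#4
Ab4 gives B3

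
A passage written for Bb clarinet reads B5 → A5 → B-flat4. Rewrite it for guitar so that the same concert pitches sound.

A6 G6 Ab5

First find concert pitch: the Bb clarinet sounds a major second below written, so B5 A5 B-flat4 sounds A5 G5 Ab4.
Then write for guitar: it sounds a perfect octave below written, so the part must be a perfect octave above concert.
A5 → A6
G5 → G6
Ab4 → Ab5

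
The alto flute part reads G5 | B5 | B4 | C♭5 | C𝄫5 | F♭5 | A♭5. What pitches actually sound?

D5 F#5 F#4 Gb4 Gbb4 Cb5 Eb5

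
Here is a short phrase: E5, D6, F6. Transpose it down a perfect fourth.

B4 A5 C6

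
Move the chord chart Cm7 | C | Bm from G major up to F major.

Bbm7 Bb Am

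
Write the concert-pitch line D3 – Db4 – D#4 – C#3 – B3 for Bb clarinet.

Written C4 sounds as Bb3 on the Bb clarinet, so concert pitches are written a major second up.
D3 to E3
Db4 to Eb4
D#4 to E#4
C#3 to D#3
B3 to C#4

E3 Eb4 E#4 D#3 C#4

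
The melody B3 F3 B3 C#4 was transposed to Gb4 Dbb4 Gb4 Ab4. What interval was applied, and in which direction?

Take the first pair: B3 → Gb4. B to G spans 6 letter names, so the interval is some kind of sixth.
B3 to Gb4 is 7 semitones, which makes it a diminished sixth; the second version is higher, so the direction is up.
Checking another pair — C#4 → Ab4 — gives the same interval.

up a diminished sixth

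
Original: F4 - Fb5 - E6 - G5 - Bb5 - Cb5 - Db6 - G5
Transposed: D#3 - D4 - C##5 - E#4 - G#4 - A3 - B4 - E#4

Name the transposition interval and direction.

Take the first pair: F4 → D#3. F to D spans 10 letter names, so the interval is some kind of tenth.
D#3 to F4 is 14 semitones, which makes it a diminished tenth; the second version is lower, so the direction is down.
Checking another pair — G5 → E#4 — gives the same interval.

down a diminished tenth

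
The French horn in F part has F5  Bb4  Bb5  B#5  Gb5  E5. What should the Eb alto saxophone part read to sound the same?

G5 C5 C6 C##6 Ab5 F#5

First find concert pitch: the French horn in F sounds a perfect fifth below written, so F5 Bb4 Bb5 B#5 Gb5 E5 sounds Bb4 Eb4 Eb5 E#5 Cb5 A4.
Then write for Eb alto saxophone: it sounds a major sixth below written, so the part must be a major sixth above concert.
Bb4 → G5
Eb4 → C5
Eb5 → C6
E#5 → C##6
Cb5 → Ab5
A4 → F#5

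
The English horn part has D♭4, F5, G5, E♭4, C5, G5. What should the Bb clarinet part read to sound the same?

Ab3 C5 D5 Bb3 G4 D5

First find concert pitch: the English horn sounds a perfect fifth below written, so D♭4 F5 G5 E♭4 C5 G5 sounds Gb3 Bb4 C5 Ab3 F4 C5.
Then write for Bb clarinet: it sounds a major second below written, so the part must be a major second above concert.
Gb3 → Ab3
Bb4 → C5
C5 → D5
Ab3 → Bb3
F4 → G4
C5 → D5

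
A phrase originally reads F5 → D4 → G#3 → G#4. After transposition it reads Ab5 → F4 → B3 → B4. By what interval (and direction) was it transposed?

From F5 to Ab5 is 3 letter names — a third of some quality.
F5 to Ab5 is 3 semitones, which makes it a minor third; the second version is higher, so the direction is up.
Checking another pair — G#4 → B4 — gives the same interval.

up a minor third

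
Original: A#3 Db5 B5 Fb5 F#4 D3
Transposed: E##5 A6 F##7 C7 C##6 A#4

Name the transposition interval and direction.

up an augmented twelfth

Take the first pair: A#3 → E##5. A to E spans 12 letter names, so the interval is some kind of twelfth.
A#3 to E##5 is 20 semitones, which makes it an augmented twelfth; the second version is higher, so the direction is up.
Checking another pair — D3 → A#4 — gives the same interval.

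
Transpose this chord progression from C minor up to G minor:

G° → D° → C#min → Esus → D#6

D° A° G#min Bsus A#6

C minor up to G minor is a perfect fifth; each chord root moves by that interval while the quality stays the same.
G°: root G up a perfect fifth → D, giving D°.
D°: root D up a perfect fifth → A, giving A°.
C#min: root C# up a perfect fifth → G#, giving G#min.
Esus: root E up a perfect fifth → B, giving Bsus.
D#6: root D# up a perfect fifth → A#, giving A#6.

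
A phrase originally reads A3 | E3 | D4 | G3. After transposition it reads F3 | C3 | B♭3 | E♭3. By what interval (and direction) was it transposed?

down a major third

From A3 to F3 is 3 letter names — a third of some quality.
F3 to A3 is 4 semitones, which makes it a major third; the second version is lower, so the direction is down.
Checking another pair — G3 → Eb3 — gives the same interval.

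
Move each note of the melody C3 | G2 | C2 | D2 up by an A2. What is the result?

An augmented second up from C3 gives D#3.
G2: a second up reaches A, and 3 semitones makes it A#2.
C2 up an augmented second is D#2.
D2 up an augmented second is E#2.

D#3 A#2 D#2 E#2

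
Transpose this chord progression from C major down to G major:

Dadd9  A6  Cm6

C major down to G major is a perfect fourth; each chord root moves by that interval while the quality stays the same.
Dadd9: root D down a perfect fourth → A, giving Aadd9.
A6: root A down a perfect fourth → E, giving E6.
Cm6: root C down a perfect fourth → G, giving Gm6.

Aadd9 E6 Gm6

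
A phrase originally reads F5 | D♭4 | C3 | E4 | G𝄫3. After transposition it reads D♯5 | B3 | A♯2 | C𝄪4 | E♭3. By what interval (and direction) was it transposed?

From F5 to D#5 is 3 letter names — a third of some quality.
D#5 to F5 is 2 semitones, which makes it a diminished third; the second version is lower, so the direction is down.
Checking another pair — Gbb3 → Eb3 — gives the same interval.

down a diminished third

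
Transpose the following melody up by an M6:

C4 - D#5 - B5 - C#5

C4: a sixth up reaches A, and 9 semitones makes it A4.
A major sixth up from D#5 gives B#5.
A major sixth up from B5 gives G#6.
A major sixth up from C#5 gives A#5.

A4 B#5 G#6 A#5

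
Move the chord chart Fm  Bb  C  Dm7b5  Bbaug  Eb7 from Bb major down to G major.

Bb major down to G major is a minor third; each chord root moves by that interval while the quality stays the same.
Fm: root F down a minor third → D, giving Dm.
Bb: root Bb down a minor third → G, giving G.
C: root C down a minor third → A, giving A.
Dm7b5: root D down a minor third → B, giving Bm7b5.
Bbaug: root Bb down a minor third → G, giving Gaug.
Eb7: root Eb down a minor third → C, giving C7.

Dm G A Bm7b5 Gaug C7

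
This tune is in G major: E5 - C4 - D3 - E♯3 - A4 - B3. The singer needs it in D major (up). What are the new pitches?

From G up to D is a perfect fifth; apply that to each pitch.
E5 becomes B5
C4 becomes G4
D3 becomes A3
E#3 becomes B#3
A4 becomes E5
B3 becomes F#4

B5 G4 A3 B#3 E5 F#4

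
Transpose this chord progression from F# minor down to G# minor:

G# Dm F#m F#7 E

F# minor down to G# minor is a minor seventh; each chord root moves by that interval while the quality stays the same.
G#: root G# down a minor seventh → A#, giving A#.
Dm: root D down a minor seventh → E, giving Em.
F#m: root F# down a minor seventh → G#, giving G#m.
F#7: root F# down a minor seventh → G#, giving G#7.
E: root E down a minor seventh → F#, giving F#.

A# Em G#m G#7 F#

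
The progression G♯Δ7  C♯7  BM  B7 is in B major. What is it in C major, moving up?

B major up to C major is a minor second; each chord root moves by that interval while the quality stays the same.
G♯Δ7: root G♯ up a minor second → A, giving AΔ7.
C♯7: root C♯ up a minor second → D, giving D7.
BM: root B up a minor second → C, giving CM.
B7: root B up a minor second → C, giving C7.

AΔ7 D7 CM C7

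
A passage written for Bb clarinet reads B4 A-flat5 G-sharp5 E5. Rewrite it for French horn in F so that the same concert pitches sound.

E5 Db6 C#6 A5

First find concert pitch: the Bb clarinet sounds a major second below written, so B4 A-flat5 G-sharp5 E5 sounds A4 Gb5 F#5 D5.
Then write for French horn in F: it sounds a perfect fifth below written, so the part must be a perfect fifth above concert.
A4 → E5
Gb5 → Db6
F#5 → C#6
D5 → A5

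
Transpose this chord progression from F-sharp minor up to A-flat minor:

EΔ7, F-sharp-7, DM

GbΔ7 Ab-7 FbM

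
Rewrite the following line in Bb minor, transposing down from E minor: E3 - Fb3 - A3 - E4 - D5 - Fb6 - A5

Bb2 Cbb3 Eb3 Bb3 Ab4 Cbb6 Eb5

From E down to Bb is an augmented fourth; apply that to each pitch.
E3 → Bb2
Fb3 → Cbb3
A3 → Eb3
E4 → Bb3
D5 → Ab4
Fb6 → Cbb6
A5 → Eb5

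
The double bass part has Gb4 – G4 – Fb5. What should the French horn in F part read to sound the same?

First find concert pitch: the double bass sounds a perfect octave below written, so Gb4 G4 Fb5 sounds Gb3 G3 Fb4.
Then write for French horn in F: it sounds a perfect fifth below written, so the part must be a perfect fifth above concert.
Gb3 → Db4
G3 → D4
Fb4 → Cb5

Db4 D4 Cb5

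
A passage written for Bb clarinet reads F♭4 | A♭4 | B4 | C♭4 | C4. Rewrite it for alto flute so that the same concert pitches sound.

Abb4 Cb5 D5 Ebb4 Eb4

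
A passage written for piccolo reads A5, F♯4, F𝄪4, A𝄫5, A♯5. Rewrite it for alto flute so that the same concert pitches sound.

D7 B5 B#5 Dbb7 D#7

First find concert pitch: the piccolo sounds a perfect octave above written, so A5 F♯4 F𝄪4 A𝄫5 A♯5 sounds A6 F#5 F##5 Abb6 A#6.
Then write for alto flute: it sounds a perfect fourth below written, so the part must be a perfect fourth above concert.
A6 → D7
F#5 → B5
F##5 → B#5
Abb6 → Dbb7
A#6 → D#7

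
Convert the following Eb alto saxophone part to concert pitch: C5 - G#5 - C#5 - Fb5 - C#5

Eb4 B4 E4 Abb4 E4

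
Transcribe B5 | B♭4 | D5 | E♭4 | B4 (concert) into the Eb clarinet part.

G#5 G4 B4 C4 G#4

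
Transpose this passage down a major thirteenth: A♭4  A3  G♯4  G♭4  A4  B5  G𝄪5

Ab4 down a major thirteenth is Cb3.
A major thirteenth down from A3 gives C2.
G#4 down a major thirteenth is B2.
Gb4 down a major thirteenth is Bbb2.
A4 down a major thirteenth is C3.
B5 down a major thirteenth is D4.
A major thirteenth down from G##5 gives B#3.

Cb3 C2 B2 Bbb2 C3 D4 B#3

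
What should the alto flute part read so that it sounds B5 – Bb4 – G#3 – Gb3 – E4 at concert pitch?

The alto flute sounds a perfect fourth below written, so the written part must be a perfect fourth above concert — transpose each note up.
B5 becomes E6
Bb4 becomes Eb5
G#3 becomes C#4
Gb3 becomes Cb4
E4 becomes A4

E6 Eb5 C#4 Cb4 A4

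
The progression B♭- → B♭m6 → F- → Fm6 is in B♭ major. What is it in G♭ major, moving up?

B♭ major up to G♭ major is a minor sixth; each chord root moves by that interval while the quality stays the same.
B♭-: root B♭ up a minor sixth → Gb, giving Gb-.
B♭m6: root B♭ up a minor sixth → Gb, giving Gbm6.
F-: root F up a minor sixth → Db, giving Db-.
Fm6: root F up a minor sixth → Db, giving Dbm6.

Gb- Gbm6 Db- Dbm6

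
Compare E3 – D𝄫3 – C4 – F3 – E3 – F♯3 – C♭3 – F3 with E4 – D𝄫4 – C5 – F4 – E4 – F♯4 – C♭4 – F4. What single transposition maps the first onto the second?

up a perfect octave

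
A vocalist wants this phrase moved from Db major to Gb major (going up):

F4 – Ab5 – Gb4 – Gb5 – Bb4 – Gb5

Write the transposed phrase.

Db major to Gb major up is a perfect fourth, so every note moves up by that interval.
F4 -> Bb4
Ab5 -> Db6
Gb4 -> Cb5
Gb5 -> Cb6
Bb4 -> Eb5
Gb5 -> Cb6

Bb4 Db6 Cb5 Cb6 Eb5 Cb6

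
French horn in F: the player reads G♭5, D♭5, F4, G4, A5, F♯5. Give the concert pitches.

Cb5 Gb4 Bb3 C4 D5 B4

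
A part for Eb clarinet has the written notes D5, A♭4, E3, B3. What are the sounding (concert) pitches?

Written C4 on the Eb clarinet sounds as Eb4, a minor third higher; apply that shift to every note.
D5 becomes F5
Ab4 becomes Cb5
E3 becomes G3
B3 becomes D4

F5 Cb5 G3 D4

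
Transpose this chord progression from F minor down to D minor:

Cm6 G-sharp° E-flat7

F minor down to D minor is a minor third; each chord root moves by that interval while the quality stays the same.
Cm6: root C down a minor third → A, giving Am6.
G-sharp°: root G-sharp down a minor third → E#, giving E#°.
E-flat7: root E-flat down a minor third → C, giving C7.

Am6 E#° C7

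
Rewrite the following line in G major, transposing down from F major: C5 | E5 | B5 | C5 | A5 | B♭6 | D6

D4 F#4 C#5 D4 B4 C6 E5

F major to G major down is a minor seventh, so every note moves down by that interval.
C5 becomes D4
E5 becomes F#4
B5 becomes C#5
C5 becomes D4
A5 becomes B4
Bb6 becomes C6
D6 becomes E5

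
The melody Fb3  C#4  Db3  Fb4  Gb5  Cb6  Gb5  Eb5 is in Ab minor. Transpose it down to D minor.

Bb2 F##3 G2 Bb3 C5 F5 C5 A4

From Ab down to D is a diminished fifth; apply that to each pitch.
Fb3 → Bb2
C#4 → F##3
Db3 → G2
Fb4 → Bb3
Gb5 → C5
Cb6 → F5
Gb5 → C5
Eb5 → A4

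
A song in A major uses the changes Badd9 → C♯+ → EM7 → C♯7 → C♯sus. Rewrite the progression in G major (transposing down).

A major down to G major is a major second; each chord root moves by that interval while the quality stays the same.
Badd9: root B down a major second → A, giving Aadd9.
C♯+: root C♯ down a major second → B, giving B+.
EM7: root E down a major second → D, giving DM7.
C♯7: root C♯ down a major second → B, giving B7.
C♯sus: root C♯ down a major second → B, giving Bsus.

Aadd9 B+ DM7 B7 Bsus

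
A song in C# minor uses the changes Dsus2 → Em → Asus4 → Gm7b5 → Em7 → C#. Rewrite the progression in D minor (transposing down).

C# minor down to D minor is a major seventh; each chord root moves by that interval while the quality stays the same.
Dsus2: root D down a major seventh → Eb, giving Ebsus2.
Em: root E down a major seventh → F, giving Fm.
Asus4: root A down a major seventh → Bb, giving Bbsus4.
Gm7b5: root G down a major seventh → Ab, giving Abm7b5.
Em7: root E down a major seventh → F, giving Fm7.
C#: root C# down a major seventh → D, giving D.

Ebsus2 Fm Bbsus4 Abm7b5 Fm7 D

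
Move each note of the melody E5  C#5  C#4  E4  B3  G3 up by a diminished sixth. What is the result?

Cb6 Ab5 Ab4 Cb5 Gb4 Ebb4

E5 becomes Cb6
C#5 becomes Ab5
C#4 becomes Ab4
E4 becomes Cb5
B3 becomes Gb4
G3 becomes Ebb4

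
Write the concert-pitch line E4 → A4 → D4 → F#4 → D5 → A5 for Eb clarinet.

C#4 F#4 B3 D#4 B4 F#5

Written C4 sounds as Eb4 on the Eb clarinet, so concert pitches are written a minor third down.
E4 to C#4
A4 to F#4
D4 to B3
F#4 to D#4
D5 to B4
A5 to F#5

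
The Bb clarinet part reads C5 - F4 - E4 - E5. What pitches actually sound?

Written C4 on the Bb clarinet sounds as Bb3, a major second lower; apply that shift to every note.
C5 -> Bb4
F4 -> Eb4
E4 -> D4
E5 -> D5

Bb4 Eb4 D4 D5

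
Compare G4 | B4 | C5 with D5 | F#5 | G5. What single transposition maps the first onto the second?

From G4 to D5 is 5 letter names — a fifth of some quality.
G4 to D5 is 7 semitones, which makes it a perfect fifth; the second version is higher, so the direction is up.
Checking another pair — C5 → G5 — gives the same interval.

up a perfect fifth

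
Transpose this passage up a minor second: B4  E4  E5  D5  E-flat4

C5 F4 F5 Eb5 Fb4

B4 becomes C5
E4 becomes F4
E5 becomes F5
D5 becomes Eb5
Eb4 becomes Fb4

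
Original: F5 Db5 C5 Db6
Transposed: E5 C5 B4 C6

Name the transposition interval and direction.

down a minor second

Take the first pair: F5 → E5. F to E spans 2 letter names, so the interval is some kind of second.
E5 to F5 is 1 semitone, which makes it a minor second; the second version is lower, so the direction is down.
Checking another pair — Db6 → C6 — gives the same interval.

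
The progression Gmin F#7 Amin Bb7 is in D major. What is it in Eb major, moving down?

Abmin G7 Bbmin Cb7

D major down to Eb major is a major seventh; each chord root moves by that interval while the quality stays the same.
Gmin: root G down a major seventh → Ab, giving Abmin.
F#7: root F# down a major seventh → G, giving G7.
Amin: root A down a major seventh → Bb, giving Bbmin.
Bb7: root Bb down a major seventh → Cb, giving Cb7.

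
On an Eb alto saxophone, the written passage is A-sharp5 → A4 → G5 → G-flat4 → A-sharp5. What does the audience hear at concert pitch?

C#5 C4 Bb4 Bbb3 C#5

The Eb alto saxophone sounds a major sixth below written, so transpose each written note down a major sixth.
A#5 to C#5
A4 to C4
G5 to Bb4
Gb4 to Bbb3
A#5 to C#5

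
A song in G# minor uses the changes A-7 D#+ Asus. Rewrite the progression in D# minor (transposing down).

E-7 A#+ Esus

G# minor down to D# minor is a perfect fourth; each chord root moves by that interval while the quality stays the same.
A-7: root A down a perfect fourth → E, giving E-7.
D#+: root D# down a perfect fourth → A#, giving A#+.
Asus: root A down a perfect fourth → E, giving Esus.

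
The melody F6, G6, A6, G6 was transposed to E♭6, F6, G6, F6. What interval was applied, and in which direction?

From F6 to Eb6 is 2 letter names — a second of some quality.
Eb6 to F6 is 2 semitones, which makes it a major second; the second version is lower, so the direction is down.
Checking another pair — G6 → F6 — gives the same interval.

down a major second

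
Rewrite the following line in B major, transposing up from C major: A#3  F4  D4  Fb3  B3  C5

G##4 E5 C#5 Eb4 A#4 B5

From C up to B is a major seventh; apply that to each pitch.
A#3 to G##4
F4 to E5
D4 to C#5
Fb3 to Eb4
B3 to A#4
C5 to B5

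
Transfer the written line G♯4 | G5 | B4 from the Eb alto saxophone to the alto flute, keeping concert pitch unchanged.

E4 Eb5 G4

First find concert pitch: the Eb alto saxophone sounds a major sixth below written, so G♯4 G5 B4 sounds B3 Bb4 D4.
Then write for alto flute: it sounds a perfect fourth below written, so the part must be a perfect fourth above concert.
B3 → E4
Bb4 → Eb5
D4 → G4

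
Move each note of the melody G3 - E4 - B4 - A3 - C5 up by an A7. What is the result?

F##4 D##5 A##5 G##4 B#5

G3 becomes F##4
E4 becomes D##5
B4 becomes A##5
A3 becomes G##4
C5 becomes B#5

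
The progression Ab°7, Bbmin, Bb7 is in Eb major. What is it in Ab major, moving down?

Db°7 Ebmin Eb7

Eb major down to Ab major is a perfect fifth; each chord root moves by that interval while the quality stays the same.
Ab°7: root Ab down a perfect fifth → Db, giving Db°7.
Bbmin: root Bb down a perfect fifth → Eb, giving Ebmin.
Bb7: root Bb down a perfect fifth → Eb, giving Eb7.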